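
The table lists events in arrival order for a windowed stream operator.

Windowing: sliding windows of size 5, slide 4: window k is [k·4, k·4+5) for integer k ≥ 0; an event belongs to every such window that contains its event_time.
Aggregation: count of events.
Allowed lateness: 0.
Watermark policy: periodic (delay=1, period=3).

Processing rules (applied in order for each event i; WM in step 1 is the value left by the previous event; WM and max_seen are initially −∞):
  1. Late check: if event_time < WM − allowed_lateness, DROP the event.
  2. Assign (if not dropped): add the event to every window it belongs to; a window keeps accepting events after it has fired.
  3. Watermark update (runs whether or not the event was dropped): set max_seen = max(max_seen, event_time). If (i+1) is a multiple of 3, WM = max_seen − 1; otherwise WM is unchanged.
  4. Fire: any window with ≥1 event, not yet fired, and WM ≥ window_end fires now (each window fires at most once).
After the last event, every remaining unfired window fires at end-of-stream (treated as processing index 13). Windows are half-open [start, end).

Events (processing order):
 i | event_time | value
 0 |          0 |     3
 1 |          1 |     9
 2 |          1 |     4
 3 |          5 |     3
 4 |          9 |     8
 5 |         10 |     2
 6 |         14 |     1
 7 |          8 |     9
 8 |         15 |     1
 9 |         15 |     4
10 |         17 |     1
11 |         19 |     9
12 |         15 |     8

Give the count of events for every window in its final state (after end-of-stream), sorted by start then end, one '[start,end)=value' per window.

[0,5)=3 [4,9)=1 [8,13)=2 [12,17)=3 [16,21)=2

i=0 t=0 v=3: → [0,5); WM=−∞
i=1 t=1 v=9: → [0,5); WM=−∞
i=2 t=1 v=4: → [0,5); WM=0
i=3 t=5 v=3: → [4,9); WM=0
i=4 t=9 v=8: → [8,13); WM=0
i=5 t=10 v=2: → [8,13); WM=9; [0,5) fires=3 [4,9) fires=1
i=6 t=14 v=1: → [12,17); WM=9
i=7 t=8 v=9: DROP (t<9-0); WM=9
i=8 t=15 v=1: → [12,17); WM=14; [8,13) fires=2
i=9 t=15 v=4: → [12,17); WM=14
i=10 t=17 v=1: → [16,21); WM=14
i=11 t=19 v=9: → [16,21); WM=18; [12,17) fires=3
i=12 t=15 v=8: DROP (t<18-0); WM=18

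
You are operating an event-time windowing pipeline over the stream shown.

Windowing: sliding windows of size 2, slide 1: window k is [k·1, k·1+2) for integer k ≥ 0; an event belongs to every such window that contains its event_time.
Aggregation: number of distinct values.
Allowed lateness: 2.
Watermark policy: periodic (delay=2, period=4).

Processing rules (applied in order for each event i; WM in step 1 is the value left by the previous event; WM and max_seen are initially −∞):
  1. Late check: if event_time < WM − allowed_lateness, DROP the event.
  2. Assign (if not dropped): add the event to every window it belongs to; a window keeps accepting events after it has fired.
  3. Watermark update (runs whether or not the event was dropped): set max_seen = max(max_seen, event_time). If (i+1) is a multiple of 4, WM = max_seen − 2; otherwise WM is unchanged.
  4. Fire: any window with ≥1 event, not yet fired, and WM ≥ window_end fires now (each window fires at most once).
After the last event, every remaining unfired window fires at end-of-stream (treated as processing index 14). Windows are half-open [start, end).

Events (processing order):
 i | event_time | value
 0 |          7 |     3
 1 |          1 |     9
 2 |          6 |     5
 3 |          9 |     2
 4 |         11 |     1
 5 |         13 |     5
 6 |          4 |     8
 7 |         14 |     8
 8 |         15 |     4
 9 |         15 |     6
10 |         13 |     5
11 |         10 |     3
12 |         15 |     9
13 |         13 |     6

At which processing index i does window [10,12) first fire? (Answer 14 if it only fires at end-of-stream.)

7

i=0 t=7 v=3: → [7,9),[6,8); WM=−∞
i=1 t=1 v=9: → [1,3),[0,2); WM=−∞
i=2 t=6 v=5: → [6,8),[5,7); WM=−∞
i=3 t=9 v=2: → [9,11),[8,10); WM=7; [0,2) fires=1 [1,3) fires=1 [5,7) fires=1
i=4 t=11 v=1: → [11,13),[10,12); WM=7
i=5 t=13 v=5: → [13,15),[12,14); WM=7
i=6 t=4 v=8: DROP (t<7-2); WM=7
i=7 t=14 v=8: → [14,16),[13,15); WM=12; [6,8) fires=2 [7,9) fires=1 [8,10) fires=1 [9,11) fires=1 [10,12) fires=1
i=8 t=15 v=4: → [15,17),[14,16); WM=12
i=9 t=15 v=6: → [15,17),[14,16); WM=12
i=10 t=13 v=5: → [13,15),[12,14); WM=12
i=11 t=10 v=3: → [10,12),[9,11); WM=13; [11,13) fires=1
i=12 t=15 v=9: → [15,17),[14,16); WM=13
i=13 t=13 v=6: → [13,15),[12,14); WM=13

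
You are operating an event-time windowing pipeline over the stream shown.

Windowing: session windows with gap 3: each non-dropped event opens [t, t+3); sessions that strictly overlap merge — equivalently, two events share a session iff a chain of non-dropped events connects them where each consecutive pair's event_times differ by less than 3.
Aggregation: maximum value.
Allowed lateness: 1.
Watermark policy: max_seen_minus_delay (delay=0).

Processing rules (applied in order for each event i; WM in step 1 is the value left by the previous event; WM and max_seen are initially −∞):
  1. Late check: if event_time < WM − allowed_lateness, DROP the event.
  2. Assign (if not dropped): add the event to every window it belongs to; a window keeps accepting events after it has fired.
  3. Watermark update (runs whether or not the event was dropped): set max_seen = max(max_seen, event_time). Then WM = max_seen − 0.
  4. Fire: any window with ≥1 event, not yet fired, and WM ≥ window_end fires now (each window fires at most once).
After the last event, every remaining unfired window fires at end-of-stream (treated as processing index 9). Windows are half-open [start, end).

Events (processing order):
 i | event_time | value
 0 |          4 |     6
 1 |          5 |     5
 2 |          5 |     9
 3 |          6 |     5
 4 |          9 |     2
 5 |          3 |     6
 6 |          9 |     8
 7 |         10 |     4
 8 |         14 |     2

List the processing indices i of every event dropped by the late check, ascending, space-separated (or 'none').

i=0 t=4 v=6: → [4,7); WM=4
i=1 t=5 v=5: → [4,8); WM=5
i=2 t=5 v=9: → [4,8); WM=5
i=3 t=6 v=5: → [4,9); WM=6
i=4 t=9 v=2: → [9,12); WM=9
i=5 t=3 v=6: DROP (t<9-1); WM=9
i=6 t=9 v=8: → [9,12); WM=9
i=7 t=10 v=4: → [9,13); WM=10
i=8 t=14 v=2: → [14,17); WM=14

5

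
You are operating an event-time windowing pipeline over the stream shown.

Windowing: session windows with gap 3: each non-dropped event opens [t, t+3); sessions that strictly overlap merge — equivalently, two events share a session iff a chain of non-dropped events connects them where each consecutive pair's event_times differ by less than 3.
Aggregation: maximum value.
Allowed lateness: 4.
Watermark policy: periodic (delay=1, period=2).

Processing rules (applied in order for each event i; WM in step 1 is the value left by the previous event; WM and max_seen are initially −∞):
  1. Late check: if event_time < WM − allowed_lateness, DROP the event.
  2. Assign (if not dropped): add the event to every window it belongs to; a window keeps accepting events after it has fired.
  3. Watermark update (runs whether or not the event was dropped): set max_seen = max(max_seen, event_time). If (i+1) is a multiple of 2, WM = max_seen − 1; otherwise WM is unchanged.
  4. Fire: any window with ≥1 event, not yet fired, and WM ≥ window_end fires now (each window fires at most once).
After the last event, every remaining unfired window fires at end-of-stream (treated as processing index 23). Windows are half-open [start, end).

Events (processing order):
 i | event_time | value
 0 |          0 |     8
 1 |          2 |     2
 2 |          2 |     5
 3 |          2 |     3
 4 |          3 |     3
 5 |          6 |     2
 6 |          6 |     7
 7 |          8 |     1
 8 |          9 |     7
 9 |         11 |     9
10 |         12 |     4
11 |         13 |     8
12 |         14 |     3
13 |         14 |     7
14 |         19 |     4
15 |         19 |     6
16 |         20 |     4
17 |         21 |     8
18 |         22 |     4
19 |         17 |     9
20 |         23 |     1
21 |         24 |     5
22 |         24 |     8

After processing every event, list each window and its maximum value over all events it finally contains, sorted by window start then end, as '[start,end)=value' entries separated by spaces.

[0,6)=8 [6,17)=9 [17,27)=9

i=0 t=0 v=8: → [0,3); WM=−∞
i=1 t=2 v=2: → [0,5); WM=1
i=2 t=2 v=5: → [0,5); WM=1
i=3 t=2 v=3: → [0,5); WM=1
i=4 t=3 v=3: → [0,6); WM=1
i=5 t=6 v=2: → [6,9); WM=5
i=6 t=6 v=7: → [6,9); WM=5
i=7 t=8 v=1: → [6,11); WM=7
i=8 t=9 v=7: → [6,12); WM=7
i=9 t=11 v=9: → [6,14); WM=10
i=10 t=12 v=4: → [6,15); WM=10
i=11 t=13 v=8: → [6,16); WM=12
i=12 t=14 v=3: → [6,17); WM=12
i=13 t=14 v=7: → [6,17); WM=13
i=14 t=19 v=4: → [19,22); WM=13
i=15 t=19 v=6: → [19,22); WM=18
i=16 t=20 v=4: → [19,23); WM=18
i=17 t=21 v=8: → [19,24); WM=20
i=18 t=22 v=4: → [19,25); WM=20
i=19 t=17 v=9: → [17,25); WM=21
i=20 t=23 v=1: → [17,26); WM=21
i=21 t=24 v=5: → [17,27); WM=23
i=22 t=24 v=8: → [17,27); WM=23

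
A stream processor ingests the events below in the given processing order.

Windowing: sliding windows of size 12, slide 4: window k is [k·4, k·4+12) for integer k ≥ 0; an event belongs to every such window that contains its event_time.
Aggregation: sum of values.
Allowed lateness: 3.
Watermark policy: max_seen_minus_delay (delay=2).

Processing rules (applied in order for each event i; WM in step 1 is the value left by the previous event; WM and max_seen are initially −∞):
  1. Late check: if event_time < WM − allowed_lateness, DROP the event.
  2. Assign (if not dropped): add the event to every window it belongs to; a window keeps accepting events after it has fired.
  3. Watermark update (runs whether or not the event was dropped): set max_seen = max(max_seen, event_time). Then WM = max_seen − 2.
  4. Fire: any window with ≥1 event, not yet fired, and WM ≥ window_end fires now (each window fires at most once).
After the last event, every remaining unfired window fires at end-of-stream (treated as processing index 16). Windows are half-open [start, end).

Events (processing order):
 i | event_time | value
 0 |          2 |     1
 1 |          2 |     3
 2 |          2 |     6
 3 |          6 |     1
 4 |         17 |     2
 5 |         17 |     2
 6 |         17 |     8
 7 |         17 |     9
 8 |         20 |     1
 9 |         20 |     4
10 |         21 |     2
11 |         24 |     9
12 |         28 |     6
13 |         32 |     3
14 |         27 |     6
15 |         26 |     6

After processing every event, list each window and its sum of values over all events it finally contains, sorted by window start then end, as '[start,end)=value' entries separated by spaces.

[0,12)=11 [4,16)=1 [8,20)=21 [12,24)=28 [16,28)=43 [20,32)=28 [24,36)=24 [28,40)=9 [32,44)=3

i=0 t=2 v=1: → [0,12); WM=0
i=1 t=2 v=3: → [0,12); WM=0
i=2 t=2 v=6: → [0,12); WM=0
i=3 t=6 v=1: → [4,16),[0,12); WM=4
i=4 t=17 v=2: → [16,28),[12,24),[8,20); WM=15; [0,12) fires=11
i=5 t=17 v=2: → [16,28),[12,24),[8,20); WM=15
i=6 t=17 v=8: → [16,28),[12,24),[8,20); WM=15
i=7 t=17 v=9: → [16,28),[12,24),[8,20); WM=15
i=8 t=20 v=1: → [20,32),[16,28),[12,24); WM=18; [4,16) fires=1
i=9 t=20 v=4: → [20,32),[16,28),[12,24); WM=18
i=10 t=21 v=2: → [20,32),[16,28),[12,24); WM=19
i=11 t=24 v=9: → [24,36),[20,32),[16,28); WM=22; [8,20) fires=21
i=12 t=28 v=6: → [28,40),[24,36),[20,32); WM=26; [12,24) fires=28
i=13 t=32 v=3: → [32,44),[28,40),[24,36); WM=30; [16,28) fires=37
i=14 t=27 v=6: → [24,36),[20,32),[16,28); WM=30
i=15 t=26 v=6: DROP (t<30-3); WM=30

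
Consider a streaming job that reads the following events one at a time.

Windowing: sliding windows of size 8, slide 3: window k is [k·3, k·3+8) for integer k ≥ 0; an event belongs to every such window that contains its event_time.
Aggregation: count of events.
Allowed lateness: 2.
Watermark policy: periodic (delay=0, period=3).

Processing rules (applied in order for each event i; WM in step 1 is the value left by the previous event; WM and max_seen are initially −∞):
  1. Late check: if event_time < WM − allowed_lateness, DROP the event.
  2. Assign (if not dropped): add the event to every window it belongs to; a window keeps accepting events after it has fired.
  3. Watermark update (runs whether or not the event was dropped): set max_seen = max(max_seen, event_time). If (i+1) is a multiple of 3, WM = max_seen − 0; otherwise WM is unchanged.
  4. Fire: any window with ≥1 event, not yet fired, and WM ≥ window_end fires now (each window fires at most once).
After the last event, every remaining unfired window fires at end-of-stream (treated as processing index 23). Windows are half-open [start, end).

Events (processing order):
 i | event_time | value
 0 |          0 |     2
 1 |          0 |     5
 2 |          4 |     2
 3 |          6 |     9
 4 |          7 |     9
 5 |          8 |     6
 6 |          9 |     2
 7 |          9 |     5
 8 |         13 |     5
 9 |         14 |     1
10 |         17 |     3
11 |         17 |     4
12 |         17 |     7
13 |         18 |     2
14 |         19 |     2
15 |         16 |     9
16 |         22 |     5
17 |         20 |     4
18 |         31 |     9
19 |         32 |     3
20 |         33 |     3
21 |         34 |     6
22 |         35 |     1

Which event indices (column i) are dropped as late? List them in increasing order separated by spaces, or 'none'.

15

i=0 t=0 v=2: → [0,8); WM=−∞
i=1 t=0 v=5: → [0,8); WM=−∞
i=2 t=4 v=2: → [3,11),[0,8); WM=4
i=3 t=6 v=9: → [6,14),[3,11),[0,8); WM=4
i=4 t=7 v=9: → [6,14),[3,11),[0,8); WM=4
i=5 t=8 v=6: → [6,14),[3,11); WM=8; [0,8) fires=5
i=6 t=9 v=2: → [9,17),[6,14),[3,11); WM=8
i=7 t=9 v=5: → [9,17),[6,14),[3,11); WM=8
i=8 t=13 v=5: → [12,20),[9,17),[6,14); WM=13; [3,11) fires=6
i=9 t=14 v=1: → [12,20),[9,17); WM=13
i=10 t=17 v=3: → [15,23),[12,20); WM=13
i=11 t=17 v=4: → [15,23),[12,20); WM=17; [6,14) fires=6 [9,17) fires=4
i=12 t=17 v=7: → [15,23),[12,20); WM=17
i=13 t=18 v=2: → [18,26),[15,23),[12,20); WM=17
i=14 t=19 v=2: → [18,26),[15,23),[12,20); WM=19
i=15 t=16 v=9: DROP (t<19-2); WM=19
i=16 t=22 v=5: → [21,29),[18,26),[15,23); WM=19
i=17 t=20 v=4: → [18,26),[15,23); WM=22; [12,20) fires=7
i=18 t=31 v=9: → [30,38),[27,35),[24,32); WM=22
i=19 t=32 v=3: → [30,38),[27,35); WM=22
i=20 t=33 v=3: → [33,41),[30,38),[27,35); WM=33; [15,23) fires=7 [18,26) fires=4 [21,29) fires=1 [24,32) fires=1
i=21 t=34 v=6: → [33,41),[30,38),[27,35); WM=33
i=22 t=35 v=1: → [33,41),[30,38); WM=33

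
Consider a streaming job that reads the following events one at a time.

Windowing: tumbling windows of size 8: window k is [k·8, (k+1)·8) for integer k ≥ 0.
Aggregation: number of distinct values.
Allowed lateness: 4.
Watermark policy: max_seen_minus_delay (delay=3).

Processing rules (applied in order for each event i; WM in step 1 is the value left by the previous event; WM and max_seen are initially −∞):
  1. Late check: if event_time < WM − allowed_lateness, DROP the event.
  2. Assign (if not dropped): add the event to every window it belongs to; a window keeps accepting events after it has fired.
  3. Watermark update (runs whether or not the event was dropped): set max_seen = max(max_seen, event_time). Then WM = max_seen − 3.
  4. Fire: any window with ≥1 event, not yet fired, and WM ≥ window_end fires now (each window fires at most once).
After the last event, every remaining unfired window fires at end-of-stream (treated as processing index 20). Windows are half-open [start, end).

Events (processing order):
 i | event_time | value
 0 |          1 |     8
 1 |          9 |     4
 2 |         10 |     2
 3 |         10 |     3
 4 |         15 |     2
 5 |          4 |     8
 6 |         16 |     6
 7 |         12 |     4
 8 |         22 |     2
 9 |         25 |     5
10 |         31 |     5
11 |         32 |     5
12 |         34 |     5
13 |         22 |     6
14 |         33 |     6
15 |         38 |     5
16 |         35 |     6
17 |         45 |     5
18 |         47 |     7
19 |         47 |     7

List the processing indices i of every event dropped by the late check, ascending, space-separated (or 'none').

i=0 t=1 v=8: → [0,8); WM=-2
i=1 t=9 v=4: → [8,16); WM=6
i=2 t=10 v=2: → [8,16); WM=7
i=3 t=10 v=3: → [8,16); WM=7
i=4 t=15 v=2: → [8,16); WM=12; [0,8) fires=1
i=5 t=4 v=8: DROP (t<12-4); WM=12
i=6 t=16 v=6: → [16,24); WM=13
i=7 t=12 v=4: → [8,16); WM=13
i=8 t=22 v=2: → [16,24); WM=19; [8,16) fires=3
i=9 t=25 v=5: → [24,32); WM=22
i=10 t=31 v=5: → [24,32); WM=28; [16,24) fires=2
i=11 t=32 v=5: → [32,40); WM=29
i=12 t=34 v=5: → [32,40); WM=31
i=13 t=22 v=6: DROP (t<31-4); WM=31
i=14 t=33 v=6: → [32,40); WM=31
i=15 t=38 v=5: → [32,40); WM=35; [24,32) fires=1
i=16 t=35 v=6: → [32,40); WM=35
i=17 t=45 v=5: → [40,48); WM=42; [32,40) fires=2
i=18 t=47 v=7: → [40,48); WM=44
i=19 t=47 v=7: → [40,48); WM=44

5 13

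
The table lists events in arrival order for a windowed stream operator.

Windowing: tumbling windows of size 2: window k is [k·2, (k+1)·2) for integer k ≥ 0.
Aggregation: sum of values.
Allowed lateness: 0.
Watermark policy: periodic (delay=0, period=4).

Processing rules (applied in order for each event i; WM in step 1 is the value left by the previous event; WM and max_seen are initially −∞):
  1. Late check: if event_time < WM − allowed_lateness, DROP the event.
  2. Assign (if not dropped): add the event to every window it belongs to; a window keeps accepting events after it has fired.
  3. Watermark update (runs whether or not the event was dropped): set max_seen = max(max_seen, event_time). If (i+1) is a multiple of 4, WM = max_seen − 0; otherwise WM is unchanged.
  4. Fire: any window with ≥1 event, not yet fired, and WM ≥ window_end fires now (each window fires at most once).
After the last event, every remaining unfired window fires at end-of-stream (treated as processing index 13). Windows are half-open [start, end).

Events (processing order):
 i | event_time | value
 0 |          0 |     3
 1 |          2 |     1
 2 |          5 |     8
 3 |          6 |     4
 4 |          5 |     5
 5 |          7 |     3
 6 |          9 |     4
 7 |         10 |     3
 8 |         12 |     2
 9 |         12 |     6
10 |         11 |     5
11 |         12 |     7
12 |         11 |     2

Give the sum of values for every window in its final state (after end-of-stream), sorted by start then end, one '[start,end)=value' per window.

[0,2)=3 [2,4)=1 [4,6)=8 [6,8)=7 [8,10)=4 [10,12)=8 [12,14)=15

i=0 t=0 v=3: → [0,2); WM=−∞
i=1 t=2 v=1: → [2,4); WM=−∞
i=2 t=5 v=8: → [4,6); WM=−∞
i=3 t=6 v=4: → [6,8); WM=6; [0,2) fires=3 [2,4) fires=1 [4,6) fires=8
i=4 t=5 v=5: DROP (t<6-0); WM=6
i=5 t=7 v=3: → [6,8); WM=6
i=6 t=9 v=4: → [8,10); WM=6
i=7 t=10 v=3: → [10,12); WM=10; [6,8) fires=7 [8,10) fires=4
i=8 t=12 v=2: → [12,14); WM=10
i=9 t=12 v=6: → [12,14); WM=10
i=10 t=11 v=5: → [10,12); WM=10
i=11 t=12 v=7: → [12,14); WM=12; [10,12) fires=8
i=12 t=11 v=2: DROP (t<12-0); WM=12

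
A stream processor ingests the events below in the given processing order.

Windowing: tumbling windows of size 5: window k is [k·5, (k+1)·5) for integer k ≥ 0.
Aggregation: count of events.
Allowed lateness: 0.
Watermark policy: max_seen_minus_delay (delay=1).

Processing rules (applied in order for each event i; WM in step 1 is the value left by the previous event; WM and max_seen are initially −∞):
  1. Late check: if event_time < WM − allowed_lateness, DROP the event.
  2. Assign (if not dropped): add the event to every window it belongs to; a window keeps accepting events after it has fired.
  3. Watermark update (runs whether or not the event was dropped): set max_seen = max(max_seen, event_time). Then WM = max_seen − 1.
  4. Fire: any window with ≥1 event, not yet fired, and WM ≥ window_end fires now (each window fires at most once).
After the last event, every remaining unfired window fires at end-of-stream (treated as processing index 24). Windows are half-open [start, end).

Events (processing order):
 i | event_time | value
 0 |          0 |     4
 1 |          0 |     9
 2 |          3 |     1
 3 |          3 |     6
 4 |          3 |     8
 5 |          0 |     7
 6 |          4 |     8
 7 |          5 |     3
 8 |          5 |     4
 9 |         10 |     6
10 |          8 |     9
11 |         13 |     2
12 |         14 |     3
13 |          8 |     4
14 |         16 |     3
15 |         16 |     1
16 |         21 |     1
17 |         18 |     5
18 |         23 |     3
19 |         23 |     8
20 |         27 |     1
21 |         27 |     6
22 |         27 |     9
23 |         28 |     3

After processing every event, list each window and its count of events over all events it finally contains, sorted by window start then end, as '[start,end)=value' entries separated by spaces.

[0,5)=6 [5,10)=2 [10,15)=3 [15,20)=2 [20,25)=3 [25,30)=4

i=0 t=0 v=4: → [0,5); WM=-1
i=1 t=0 v=9: → [0,5); WM=-1
i=2 t=3 v=1: → [0,5); WM=2
i=3 t=3 v=6: → [0,5); WM=2
i=4 t=3 v=8: → [0,5); WM=2
i=5 t=0 v=7: DROP (t<2-0); WM=2
i=6 t=4 v=8: → [0,5); WM=3
i=7 t=5 v=3: → [5,10); WM=4
i=8 t=5 v=4: → [5,10); WM=4
i=9 t=10 v=6: → [10,15); WM=9; [0,5) fires=6
i=10 t=8 v=9: DROP (t<9-0); WM=9
i=11 t=13 v=2: → [10,15); WM=12; [5,10) fires=2
i=12 t=14 v=3: → [10,15); WM=13
i=13 t=8 v=4: DROP (t<13-0); WM=13
i=14 t=16 v=3: → [15,20); WM=15; [10,15) fires=3
i=15 t=16 v=1: → [15,20); WM=15
i=16 t=21 v=1: → [20,25); WM=20; [15,20) fires=2
i=17 t=18 v=5: DROP (t<20-0); WM=20
i=18 t=23 v=3: → [20,25); WM=22
i=19 t=23 v=8: → [20,25); WM=22
i=20 t=27 v=1: → [25,30); WM=26; [20,25) fires=3
i=21 t=27 v=6: → [25,30); WM=26
i=22 t=27 v=9: → [25,30); WM=26
i=23 t=28 v=3: → [25,30); WM=27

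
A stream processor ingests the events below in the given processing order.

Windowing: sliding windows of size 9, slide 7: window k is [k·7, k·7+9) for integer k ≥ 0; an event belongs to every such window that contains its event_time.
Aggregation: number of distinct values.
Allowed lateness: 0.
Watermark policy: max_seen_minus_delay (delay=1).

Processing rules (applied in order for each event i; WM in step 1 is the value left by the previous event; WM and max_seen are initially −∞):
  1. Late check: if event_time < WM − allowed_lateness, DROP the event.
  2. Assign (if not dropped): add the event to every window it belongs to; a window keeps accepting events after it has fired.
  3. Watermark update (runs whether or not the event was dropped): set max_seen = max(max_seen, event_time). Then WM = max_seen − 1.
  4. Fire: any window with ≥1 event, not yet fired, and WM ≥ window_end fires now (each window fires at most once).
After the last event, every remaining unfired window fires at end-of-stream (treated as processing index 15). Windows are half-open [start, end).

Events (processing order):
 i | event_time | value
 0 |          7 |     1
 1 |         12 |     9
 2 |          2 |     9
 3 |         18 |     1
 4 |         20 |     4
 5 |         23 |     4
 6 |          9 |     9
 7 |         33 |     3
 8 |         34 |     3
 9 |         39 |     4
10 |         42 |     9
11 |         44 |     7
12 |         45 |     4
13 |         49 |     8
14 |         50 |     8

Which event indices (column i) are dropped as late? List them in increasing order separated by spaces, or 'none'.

i=0 t=7 v=1: → [7,16),[0,9); WM=6
i=1 t=12 v=9: → [7,16); WM=11; [0,9) fires=1
i=2 t=2 v=9: DROP (t<11-0); WM=11
i=3 t=18 v=1: → [14,23); WM=17; [7,16) fires=2
i=4 t=20 v=4: → [14,23); WM=19
i=5 t=23 v=4: → [21,30); WM=22
i=6 t=9 v=9: DROP (t<22-0); WM=22
i=7 t=33 v=3: → [28,37); WM=32; [14,23) fires=2 [21,30) fires=1
i=8 t=34 v=3: → [28,37); WM=33
i=9 t=39 v=4: → [35,44); WM=38; [28,37) fires=1
i=10 t=42 v=9: → [42,51),[35,44); WM=41
i=11 t=44 v=7: → [42,51); WM=43
i=12 t=45 v=4: → [42,51); WM=44; [35,44) fires=2
i=13 t=49 v=8: → [49,58),[42,51); WM=48
i=14 t=50 v=8: → [49,58),[42,51); WM=49

2 6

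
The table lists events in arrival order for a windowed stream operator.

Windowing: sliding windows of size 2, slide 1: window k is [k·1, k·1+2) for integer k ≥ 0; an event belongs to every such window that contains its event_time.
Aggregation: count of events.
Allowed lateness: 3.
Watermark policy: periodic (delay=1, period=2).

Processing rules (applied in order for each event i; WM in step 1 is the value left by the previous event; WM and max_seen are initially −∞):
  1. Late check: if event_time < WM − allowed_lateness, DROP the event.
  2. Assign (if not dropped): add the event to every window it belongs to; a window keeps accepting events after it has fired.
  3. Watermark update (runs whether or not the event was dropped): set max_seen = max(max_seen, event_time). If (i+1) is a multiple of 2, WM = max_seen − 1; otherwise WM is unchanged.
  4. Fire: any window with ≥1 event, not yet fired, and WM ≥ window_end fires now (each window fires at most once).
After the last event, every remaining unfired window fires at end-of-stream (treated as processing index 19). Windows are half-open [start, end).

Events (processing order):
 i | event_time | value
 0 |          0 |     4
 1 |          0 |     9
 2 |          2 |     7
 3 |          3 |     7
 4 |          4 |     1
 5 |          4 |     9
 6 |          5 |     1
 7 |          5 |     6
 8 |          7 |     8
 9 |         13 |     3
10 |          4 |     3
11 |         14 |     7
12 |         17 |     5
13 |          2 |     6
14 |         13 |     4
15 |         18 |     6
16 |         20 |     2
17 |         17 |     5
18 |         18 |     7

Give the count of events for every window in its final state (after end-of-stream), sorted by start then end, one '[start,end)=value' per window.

i=0 t=0 v=4: → [0,2); WM=−∞
i=1 t=0 v=9: → [0,2); WM=-1
i=2 t=2 v=7: → [2,4),[1,3); WM=-1
i=3 t=3 v=7: → [3,5),[2,4); WM=2; [0,2) fires=2
i=4 t=4 v=1: → [4,6),[3,5); WM=2
i=5 t=4 v=9: → [4,6),[3,5); WM=3; [1,3) fires=1
i=6 t=5 v=1: → [5,7),[4,6); WM=3
i=7 t=5 v=6: → [5,7),[4,6); WM=4; [2,4) fires=2
i=8 t=7 v=8: → [7,9),[6,8); WM=4
i=9 t=13 v=3: → [13,15),[12,14); WM=12; [3,5) fires=3 [4,6) fires=4 [5,7) fires=2 [6,8) fires=1 [7,9) fires=1
i=10 t=4 v=3: DROP (t<12-3); WM=12
i=11 t=14 v=7: → [14,16),[13,15); WM=13
i=12 t=17 v=5: → [17,19),[16,18); WM=13
i=13 t=2 v=6: DROP (t<13-3); WM=16; [12,14) fires=1 [13,15) fires=2 [14,16) fires=1
i=14 t=13 v=4: → [13,15),[12,14); WM=16
i=15 t=18 v=6: → [18,20),[17,19); WM=17
i=16 t=20 v=2: → [20,22),[19,21); WM=17
i=17 t=17 v=5: → [17,19),[16,18); WM=19; [16,18) fires=2 [17,19) fires=3
i=18 t=18 v=7: → [18,20),[17,19); WM=19

[0,2)=2 [1,3)=1 [2,4)=2 [3,5)=3 [4,6)=4 [5,7)=2 [6,8)=1 [7,9)=1 [12,14)=2 [13,15)=3 [14,16)=1 [16,18)=2 [17,19)=4 [18,20)=2 [19,21)=1 [20,22)=1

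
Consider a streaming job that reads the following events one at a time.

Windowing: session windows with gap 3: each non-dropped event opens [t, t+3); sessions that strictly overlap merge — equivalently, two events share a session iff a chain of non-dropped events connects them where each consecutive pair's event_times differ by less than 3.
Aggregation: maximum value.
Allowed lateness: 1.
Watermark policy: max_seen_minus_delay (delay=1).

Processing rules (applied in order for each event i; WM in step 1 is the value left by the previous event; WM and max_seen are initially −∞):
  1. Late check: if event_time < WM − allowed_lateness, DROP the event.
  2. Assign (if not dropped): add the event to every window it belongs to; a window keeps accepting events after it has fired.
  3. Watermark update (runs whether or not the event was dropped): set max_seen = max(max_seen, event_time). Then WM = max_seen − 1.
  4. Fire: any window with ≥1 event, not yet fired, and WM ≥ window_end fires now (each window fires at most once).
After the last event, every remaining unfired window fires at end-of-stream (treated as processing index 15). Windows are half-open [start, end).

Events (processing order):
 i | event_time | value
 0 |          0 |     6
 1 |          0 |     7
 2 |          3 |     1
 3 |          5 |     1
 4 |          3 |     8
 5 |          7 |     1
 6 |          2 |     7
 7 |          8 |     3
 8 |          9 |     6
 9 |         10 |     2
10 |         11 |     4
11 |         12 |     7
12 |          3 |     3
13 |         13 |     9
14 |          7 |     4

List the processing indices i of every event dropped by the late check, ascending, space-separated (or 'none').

6 12 14

i=0 t=0 v=6: → [0,3); WM=-1
i=1 t=0 v=7: → [0,3); WM=-1
i=2 t=3 v=1: → [3,6); WM=2
i=3 t=5 v=1: → [3,8); WM=4
i=4 t=3 v=8: → [3,8); WM=4
i=5 t=7 v=1: → [3,10); WM=6
i=6 t=2 v=7: DROP (t<6-1); WM=6
i=7 t=8 v=3: → [3,11); WM=7
i=8 t=9 v=6: → [3,12); WM=8
i=9 t=10 v=2: → [3,13); WM=9
i=10 t=11 v=4: → [3,14); WM=10
i=11 t=12 v=7: → [3,15); WM=11
i=12 t=3 v=3: DROP (t<11-1); WM=11
i=13 t=13 v=9: → [3,16); WM=12
i=14 t=7 v=4: DROP (t<12-1); WM=12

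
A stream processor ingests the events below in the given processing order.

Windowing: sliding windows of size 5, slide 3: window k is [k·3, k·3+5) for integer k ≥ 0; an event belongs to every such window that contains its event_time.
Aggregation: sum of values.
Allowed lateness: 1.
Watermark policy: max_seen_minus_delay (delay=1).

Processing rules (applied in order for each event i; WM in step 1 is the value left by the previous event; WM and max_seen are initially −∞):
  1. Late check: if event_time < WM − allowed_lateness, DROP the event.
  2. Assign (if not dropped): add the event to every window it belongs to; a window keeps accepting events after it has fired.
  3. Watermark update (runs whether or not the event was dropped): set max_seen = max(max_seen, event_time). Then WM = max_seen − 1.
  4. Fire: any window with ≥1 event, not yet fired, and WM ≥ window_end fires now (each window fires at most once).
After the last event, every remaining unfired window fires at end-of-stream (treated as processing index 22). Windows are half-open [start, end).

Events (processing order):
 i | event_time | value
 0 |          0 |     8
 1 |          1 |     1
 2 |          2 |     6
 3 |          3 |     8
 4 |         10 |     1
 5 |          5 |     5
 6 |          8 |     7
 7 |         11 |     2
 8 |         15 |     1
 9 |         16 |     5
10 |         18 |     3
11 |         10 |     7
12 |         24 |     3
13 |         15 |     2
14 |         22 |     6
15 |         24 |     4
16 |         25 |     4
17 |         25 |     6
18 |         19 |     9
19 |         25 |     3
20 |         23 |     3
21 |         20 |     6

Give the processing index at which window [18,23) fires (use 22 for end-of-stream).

12

i=0 t=0 v=8: → [0,5); WM=-1
i=1 t=1 v=1: → [0,5); WM=0
i=2 t=2 v=6: → [0,5); WM=1
i=3 t=3 v=8: → [3,8),[0,5); WM=2
i=4 t=10 v=1: → [9,14),[6,11); WM=9; [0,5) fires=23 [3,8) fires=8
i=5 t=5 v=5: DROP (t<9-1); WM=9
i=6 t=8 v=7: → [6,11); WM=9
i=7 t=11 v=2: → [9,14); WM=10
i=8 t=15 v=1: → [15,20),[12,17); WM=14; [6,11) fires=8 [9,14) fires=3
i=9 t=16 v=5: → [15,20),[12,17); WM=15
i=10 t=18 v=3: → [18,23),[15,20); WM=17; [12,17) fires=6
i=11 t=10 v=7: DROP (t<17-1); WM=17
i=12 t=24 v=3: → [24,29),[21,26); WM=23; [15,20) fires=9 [18,23) fires=3
i=13 t=15 v=2: DROP (t<23-1); WM=23
i=14 t=22 v=6: → [21,26),[18,23); WM=23
i=15 t=24 v=4: → [24,29),[21,26); WM=23
i=16 t=25 v=4: → [24,29),[21,26); WM=24
i=17 t=25 v=6: → [24,29),[21,26); WM=24
i=18 t=19 v=9: DROP (t<24-1); WM=24
i=19 t=25 v=3: → [24,29),[21,26); WM=24
i=20 t=23 v=3: → [21,26); WM=24
i=21 t=20 v=6: DROP (t<24-1); WM=24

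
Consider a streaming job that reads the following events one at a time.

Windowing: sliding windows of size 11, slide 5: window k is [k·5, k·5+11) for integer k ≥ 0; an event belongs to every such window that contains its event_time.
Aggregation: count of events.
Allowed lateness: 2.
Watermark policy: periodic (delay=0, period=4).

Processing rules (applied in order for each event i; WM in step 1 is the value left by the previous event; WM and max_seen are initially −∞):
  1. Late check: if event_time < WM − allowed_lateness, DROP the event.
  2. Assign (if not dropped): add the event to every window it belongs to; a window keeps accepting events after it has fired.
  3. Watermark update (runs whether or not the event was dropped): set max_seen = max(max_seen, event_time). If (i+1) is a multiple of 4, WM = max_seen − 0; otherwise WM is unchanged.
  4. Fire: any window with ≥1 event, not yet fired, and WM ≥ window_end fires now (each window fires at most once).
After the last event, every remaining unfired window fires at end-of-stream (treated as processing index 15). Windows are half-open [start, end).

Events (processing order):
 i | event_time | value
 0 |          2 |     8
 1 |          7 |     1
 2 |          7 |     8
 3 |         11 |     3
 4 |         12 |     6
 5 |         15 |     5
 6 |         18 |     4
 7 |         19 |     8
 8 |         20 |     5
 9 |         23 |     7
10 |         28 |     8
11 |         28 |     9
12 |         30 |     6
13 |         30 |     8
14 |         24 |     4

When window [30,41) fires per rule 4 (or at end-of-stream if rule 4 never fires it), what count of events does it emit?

i=0 t=2 v=8: → [0,11); WM=−∞
i=1 t=7 v=1: → [5,16),[0,11); WM=−∞
i=2 t=7 v=8: → [5,16),[0,11); WM=−∞
i=3 t=11 v=3: → [10,21),[5,16); WM=11; [0,11) fires=3
i=4 t=12 v=6: → [10,21),[5,16); WM=11
i=5 t=15 v=5: → [15,26),[10,21),[5,16); WM=11
i=6 t=18 v=4: → [15,26),[10,21); WM=11
i=7 t=19 v=8: → [15,26),[10,21); WM=19; [5,16) fires=5
i=8 t=20 v=5: → [20,31),[15,26),[10,21); WM=19
i=9 t=23 v=7: → [20,31),[15,26); WM=19
i=10 t=28 v=8: → [25,36),[20,31); WM=19
i=11 t=28 v=9: → [25,36),[20,31); WM=28; [10,21) fires=6 [15,26) fires=5
i=12 t=30 v=6: → [30,41),[25,36),[20,31); WM=28
i=13 t=30 v=8: → [30,41),[25,36),[20,31); WM=28
i=14 t=24 v=4: DROP (t<28-2); WM=28

2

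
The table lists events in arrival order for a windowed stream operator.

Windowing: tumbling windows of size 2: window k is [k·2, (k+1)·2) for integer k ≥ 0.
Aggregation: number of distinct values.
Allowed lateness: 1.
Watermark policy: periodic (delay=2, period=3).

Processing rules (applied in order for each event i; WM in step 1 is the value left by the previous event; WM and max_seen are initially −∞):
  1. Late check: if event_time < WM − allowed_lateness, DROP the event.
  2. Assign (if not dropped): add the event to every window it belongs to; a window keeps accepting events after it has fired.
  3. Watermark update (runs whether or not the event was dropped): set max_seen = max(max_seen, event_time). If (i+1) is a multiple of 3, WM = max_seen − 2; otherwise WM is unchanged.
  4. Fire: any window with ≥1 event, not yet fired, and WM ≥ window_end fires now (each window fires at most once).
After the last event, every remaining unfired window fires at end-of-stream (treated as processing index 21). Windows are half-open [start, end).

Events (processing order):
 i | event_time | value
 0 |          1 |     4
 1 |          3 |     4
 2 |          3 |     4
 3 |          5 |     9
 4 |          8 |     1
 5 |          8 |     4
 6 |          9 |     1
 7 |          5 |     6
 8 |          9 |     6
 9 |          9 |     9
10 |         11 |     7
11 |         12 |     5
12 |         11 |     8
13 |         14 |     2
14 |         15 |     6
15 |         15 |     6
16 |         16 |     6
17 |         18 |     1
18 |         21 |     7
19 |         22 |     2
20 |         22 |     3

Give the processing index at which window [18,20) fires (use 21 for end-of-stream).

20

i=0 t=1 v=4: → [0,2); WM=−∞
i=1 t=3 v=4: → [2,4); WM=−∞
i=2 t=3 v=4: → [2,4); WM=1
i=3 t=5 v=9: → [4,6); WM=1
i=4 t=8 v=1: → [8,10); WM=1
i=5 t=8 v=4: → [8,10); WM=6; [0,2) fires=1 [2,4) fires=1 [4,6) fires=1
i=6 t=9 v=1: → [8,10); WM=6
i=7 t=5 v=6: → [4,6); WM=6
i=8 t=9 v=6: → [8,10); WM=7
i=9 t=9 v=9: → [8,10); WM=7
i=10 t=11 v=7: → [10,12); WM=7
i=11 t=12 v=5: → [12,14); WM=10; [8,10) fires=4
i=12 t=11 v=8: → [10,12); WM=10
i=13 t=14 v=2: → [14,16); WM=10
i=14 t=15 v=6: → [14,16); WM=13; [10,12) fires=2
i=15 t=15 v=6: → [14,16); WM=13
i=16 t=16 v=6: → [16,18); WM=13
i=17 t=18 v=1: → [18,20); WM=16; [12,14) fires=1 [14,16) fires=2
i=18 t=21 v=7: → [20,22); WM=16
i=19 t=22 v=2: → [22,24); WM=16
i=20 t=22 v=3: → [22,24); WM=20; [16,18) fires=1 [18,20) fires=1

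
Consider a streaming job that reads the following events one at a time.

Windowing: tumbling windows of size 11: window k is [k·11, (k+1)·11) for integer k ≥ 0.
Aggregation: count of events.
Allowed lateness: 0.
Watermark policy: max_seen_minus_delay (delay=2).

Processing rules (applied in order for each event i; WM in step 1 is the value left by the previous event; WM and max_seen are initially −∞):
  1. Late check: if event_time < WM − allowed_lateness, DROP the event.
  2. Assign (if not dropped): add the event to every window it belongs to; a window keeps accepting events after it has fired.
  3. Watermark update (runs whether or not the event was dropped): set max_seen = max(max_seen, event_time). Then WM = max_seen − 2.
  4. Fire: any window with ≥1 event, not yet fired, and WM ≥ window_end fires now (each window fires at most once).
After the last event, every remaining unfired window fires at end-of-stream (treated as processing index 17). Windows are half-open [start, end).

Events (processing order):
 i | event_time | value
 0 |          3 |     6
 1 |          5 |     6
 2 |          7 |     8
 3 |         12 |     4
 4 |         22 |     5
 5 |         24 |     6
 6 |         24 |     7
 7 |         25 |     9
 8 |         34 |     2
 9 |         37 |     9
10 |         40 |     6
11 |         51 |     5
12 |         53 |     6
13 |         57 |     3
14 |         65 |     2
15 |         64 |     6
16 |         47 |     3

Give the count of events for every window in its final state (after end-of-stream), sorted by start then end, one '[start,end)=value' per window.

[0,11)=3 [11,22)=1 [22,33)=4 [33,44)=3 [44,55)=2 [55,66)=3

i=0 t=3 v=6: → [0,11); WM=1
i=1 t=5 v=6: → [0,11); WM=3
i=2 t=7 v=8: → [0,11); WM=5
i=3 t=12 v=4: → [11,22); WM=10
i=4 t=22 v=5: → [22,33); WM=20; [0,11) fires=3
i=5 t=24 v=6: → [22,33); WM=22; [11,22) fires=1
i=6 t=24 v=7: → [22,33); WM=22
i=7 t=25 v=9: → [22,33); WM=23
i=8 t=34 v=2: → [33,44); WM=32
i=9 t=37 v=9: → [33,44); WM=35; [22,33) fires=4
i=10 t=40 v=6: → [33,44); WM=38
i=11 t=51 v=5: → [44,55); WM=49; [33,44) fires=3
i=12 t=53 v=6: → [44,55); WM=51
i=13 t=57 v=3: → [55,66); WM=55; [44,55) fires=2
i=14 t=65 v=2: → [55,66); WM=63
i=15 t=64 v=6: → [55,66); WM=63
i=16 t=47 v=3: DROP (t<63-0); WM=63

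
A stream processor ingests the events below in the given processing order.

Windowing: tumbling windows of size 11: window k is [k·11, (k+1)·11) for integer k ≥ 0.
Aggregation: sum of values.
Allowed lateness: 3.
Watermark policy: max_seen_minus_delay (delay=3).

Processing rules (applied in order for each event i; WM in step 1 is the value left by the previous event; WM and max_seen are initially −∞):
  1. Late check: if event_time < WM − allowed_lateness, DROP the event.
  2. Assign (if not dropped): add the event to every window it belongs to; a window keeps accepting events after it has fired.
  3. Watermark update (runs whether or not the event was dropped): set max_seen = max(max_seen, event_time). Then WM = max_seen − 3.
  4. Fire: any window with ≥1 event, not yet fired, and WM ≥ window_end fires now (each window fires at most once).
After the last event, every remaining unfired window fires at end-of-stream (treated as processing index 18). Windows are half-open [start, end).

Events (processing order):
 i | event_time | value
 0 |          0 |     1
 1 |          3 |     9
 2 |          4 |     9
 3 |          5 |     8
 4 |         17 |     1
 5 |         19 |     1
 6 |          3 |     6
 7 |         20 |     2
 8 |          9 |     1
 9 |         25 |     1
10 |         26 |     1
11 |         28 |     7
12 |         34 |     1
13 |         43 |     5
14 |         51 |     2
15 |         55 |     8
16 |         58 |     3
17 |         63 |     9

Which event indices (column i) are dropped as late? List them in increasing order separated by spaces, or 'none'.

6 8

i=0 t=0 v=1: → [0,11); WM=-3
i=1 t=3 v=9: → [0,11); WM=0
i=2 t=4 v=9: → [0,11); WM=1
i=3 t=5 v=8: → [0,11); WM=2
i=4 t=17 v=1: → [11,22); WM=14; [0,11) fires=27
i=5 t=19 v=1: → [11,22); WM=16
i=6 t=3 v=6: DROP (t<16-3); WM=16
i=7 t=20 v=2: → [11,22); WM=17
i=8 t=9 v=1: DROP (t<17-3); WM=17
i=9 t=25 v=1: → [22,33); WM=22; [11,22) fires=4
i=10 t=26 v=1: → [22,33); WM=23
i=11 t=28 v=7: → [22,33); WM=25
i=12 t=34 v=1: → [33,44); WM=31
i=13 t=43 v=5: → [33,44); WM=40; [22,33) fires=9
i=14 t=51 v=2: → [44,55); WM=48; [33,44) fires=6
i=15 t=55 v=8: → [55,66); WM=52
i=16 t=58 v=3: → [55,66); WM=55; [44,55) fires=2
i=17 t=63 v=9: → [55,66); WM=60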